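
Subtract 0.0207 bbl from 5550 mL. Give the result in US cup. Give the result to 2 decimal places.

9.55 US cups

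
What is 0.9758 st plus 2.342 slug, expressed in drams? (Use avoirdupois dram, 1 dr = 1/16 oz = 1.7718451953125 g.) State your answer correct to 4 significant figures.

22790 drams

0.9758 st = 3497.27 dr and 2.342 slug = 19290.0 dr.
3497.27 + 19290.0 ≈ 22790 dr.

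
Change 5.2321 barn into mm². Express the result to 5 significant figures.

5.2321e-22 mm²

1 barn = 1.00000e-22 mm².
So 5.2321 × 1.00000e-22 ≈ 5.2321e-22 mm².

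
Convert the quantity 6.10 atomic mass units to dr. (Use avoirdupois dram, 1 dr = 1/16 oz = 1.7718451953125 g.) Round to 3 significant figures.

5.72 × 10^-24 drams

1 atomic mass unit = 9.37181 × 10^-25 drams.
So 6.10 × 9.37181 × 10^-25 ≈ 5.72 × 10^-24 dr.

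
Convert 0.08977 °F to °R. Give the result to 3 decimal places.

°R = °F + 459.67.
Applying the formula gives 459.760 °R.

459.760 °R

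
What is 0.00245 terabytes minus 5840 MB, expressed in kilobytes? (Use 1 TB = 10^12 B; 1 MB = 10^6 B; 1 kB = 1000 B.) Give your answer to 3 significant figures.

-3.39 × 10^6 kB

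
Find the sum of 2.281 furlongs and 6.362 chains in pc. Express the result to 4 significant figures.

2.281 furlong = 1.48708e-14 pc and 6.362 chain = 4.14765e-15 pc.
1.48708e-14 + 4.14765e-15 ≈ 1.902e-14 pc.

1.902e-14 parsecs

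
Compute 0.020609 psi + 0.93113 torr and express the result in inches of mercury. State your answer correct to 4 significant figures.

0.020609 psi = 0.0419604 inHg and 0.93113 torr = 0.0366587 inHg.
0.0419604 + 0.0366587 ≈ 0.07862 inHg.

0.07862 inHg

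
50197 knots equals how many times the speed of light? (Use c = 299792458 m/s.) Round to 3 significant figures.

8.61 × 10^-5 c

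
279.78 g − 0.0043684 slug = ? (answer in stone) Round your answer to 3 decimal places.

0.034 stone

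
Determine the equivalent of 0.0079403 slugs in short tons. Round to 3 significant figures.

1 slug = 0.0160870 short ton.
So 0.0079403 × 0.0160870 ≈ 0.000128 short ton.

0.000128 short ton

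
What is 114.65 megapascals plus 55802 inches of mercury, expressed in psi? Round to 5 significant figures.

44036 psi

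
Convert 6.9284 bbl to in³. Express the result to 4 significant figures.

67220 in³

1 bbl = 9702.00 in³.
So 6.9284 × 9702.00 ≈ 67220 in³.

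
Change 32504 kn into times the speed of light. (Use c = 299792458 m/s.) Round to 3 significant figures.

1 knot = 1.71600 × 10^-9 c.
32504 × 1.71600 × 10^-9 ≈ 5.58 × 10^-5 c.

5.58 × 10^-5 times the speed of light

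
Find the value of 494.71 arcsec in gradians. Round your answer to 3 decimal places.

0.153 grad

1 arcsecond = 0.000308642 grad.
So 494.71 × 0.000308642 ≈ 0.153 grad.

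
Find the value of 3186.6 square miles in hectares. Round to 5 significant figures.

825330 ha

1 square mile = 258.999 hectares.
So 3186.6 × 258.999 ≈ 825330 ha.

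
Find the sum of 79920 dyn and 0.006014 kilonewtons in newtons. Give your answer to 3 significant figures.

6.81 newtons

79920 dyn = 0.799200 N and 0.006014 kN = 6.01400 N.
0.799200 + 6.01400 ≈ 6.81 N.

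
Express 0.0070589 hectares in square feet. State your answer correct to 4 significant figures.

1 ha = 107639 ft².
0.0070589 × 107639 ≈ 759.8 ft².

759.8 square feet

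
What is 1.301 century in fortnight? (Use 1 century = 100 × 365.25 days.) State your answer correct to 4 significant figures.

1 century = 2608.93 fortnights.
1.301 × 2608.93 ≈ 3394 fortnight.

3394 fortnight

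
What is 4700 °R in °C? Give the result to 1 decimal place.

2338.0 degrees Celsius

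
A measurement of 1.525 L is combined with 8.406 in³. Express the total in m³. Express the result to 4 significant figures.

0.001663 cubic meters

1.525 L = 0.00152500 m³ and 8.406 in³ = 0.000137750 m³.
0.00152500 + 0.000137750 ≈ 0.001663 m³.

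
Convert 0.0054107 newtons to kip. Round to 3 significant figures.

1 N = 0.000224809 kip.
Then 0.0054107 × 0.000224809 ≈ 1.22 × 10^-6 kip.

1.22 × 10^-6 kip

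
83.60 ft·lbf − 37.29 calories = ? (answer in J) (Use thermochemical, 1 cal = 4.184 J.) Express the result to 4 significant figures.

-42.67 joules

83.60 ft·lbf = 113.34638 J and 37.29 cal = 156.02136 J.
113.34638 − 156.02136 ≈ -42.67 J.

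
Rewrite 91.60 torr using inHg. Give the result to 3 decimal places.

1 torr = 0.0393701 inches of mercury.
So 91.60 × 0.0393701 ≈ 3.606 inHg.

3.606 inches of mercury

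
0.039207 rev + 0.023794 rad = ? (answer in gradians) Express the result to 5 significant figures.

17.198 gradians

0.039207 rev = 15.6828 grad and 0.023794 rad = 1.51477 grad.
15.6828 + 1.51477 ≈ 17.198 grad.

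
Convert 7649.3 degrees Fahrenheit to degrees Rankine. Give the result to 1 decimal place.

8109.0 degrees Rankine

°R = °F + 459.67.
Applying the formula gives 8109.0 °R.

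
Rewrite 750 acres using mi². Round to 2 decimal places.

1 acre = 0.00156250 mi².
750 × 0.00156250 ≈ 1.17 mi².

1.17 square miles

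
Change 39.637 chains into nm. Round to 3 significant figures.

1 chain = 2.01168 × 10^10 nm.
So 39.637 × 2.01168 × 10^10 ≈ 7.97 × 10^11 nm.

7.97 × 10^11 nanometers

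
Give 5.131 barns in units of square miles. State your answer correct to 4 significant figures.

1.981e-34 mi²

1 barn = 3.86102e-35 square miles.
Then 5.131 × 3.86102e-35 ≈ 1.981e-34 mi².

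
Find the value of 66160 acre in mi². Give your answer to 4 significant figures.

103.4 square miles

1 acre = 0.00156250 square miles.
66160 × 0.00156250 ≈ 103.4 mi².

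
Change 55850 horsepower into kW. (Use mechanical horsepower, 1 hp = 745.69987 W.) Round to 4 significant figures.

41650 kilowatts

1 horsepower = 0.745700 kW.
Thus 55850 × 0.745700 ≈ 41650 kW.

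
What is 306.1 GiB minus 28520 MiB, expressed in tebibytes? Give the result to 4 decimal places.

0.2717 TiB

306.1 GiB = 0.298926 TiB and 28520 MiB = 0.0271988 TiB.
0.298926 − 0.0271988 ≈ 0.2717 TiB.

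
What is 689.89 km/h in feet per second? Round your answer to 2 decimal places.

628.73 feet per second

1 km/h = 0.911344 ft/s.
Thus 689.89 × 0.911344 ≈ 628.73 ft/s.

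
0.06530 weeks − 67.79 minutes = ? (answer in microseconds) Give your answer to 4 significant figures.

0.06530 wk = 3.94934 × 10^10 μs and 67.79 min = 4.06740 × 10^9 μs.
3.94934 × 10^10 − 4.06740 × 10^9 ≈ 3.543 × 10^10 μs.

3.543 × 10^10 microseconds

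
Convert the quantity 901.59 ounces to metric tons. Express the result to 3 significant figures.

0.0256 t

1 ounce = 2.83495e-5 t.
901.59 × 2.83495e-5 ≈ 0.0256 t.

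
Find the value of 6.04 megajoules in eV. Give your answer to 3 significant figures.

3.77 × 10^25 eV

1 megajoule = 6.24151 × 10^24 electronvolts.
Then 6.04 × 6.24151 × 10^24 ≈ 3.77 × 10^25 eV.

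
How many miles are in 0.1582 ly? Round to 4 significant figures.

1 light-year = 5.87863 × 10^12 miles.
0.1582 × 5.87863 × 10^12 ≈ 9.300 × 10^11 mi.

9.300 × 10^11 miles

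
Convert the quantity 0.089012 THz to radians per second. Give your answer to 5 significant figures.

1 THz = 6.28319e+12 radians per second.
0.089012 × 6.28319e+12 ≈ 5.5928e+11 rad/s.

5.5928e+11 rad/s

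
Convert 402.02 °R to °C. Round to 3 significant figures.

°R = (°C + 273.15) × 9/5.
Applying the formula gives -49.8 °C.

-49.8 degrees Celsius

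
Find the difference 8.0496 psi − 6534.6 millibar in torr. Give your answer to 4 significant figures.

-4485 torr

8.0496 psi = 416.285 torr and 6534.6 mbar = 4901.35 torr.
416.285 − 4901.35 ≈ -4485 torr.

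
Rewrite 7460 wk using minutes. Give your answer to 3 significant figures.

7.52e+7 minutes

1 wk = 10080.0 min.
Thus 7460 × 10080.0 ≈ 7.52e+7 min.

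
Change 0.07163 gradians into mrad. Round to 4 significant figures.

1.125 milliradians

1 gradian = 15.7080 mrad.
Then 0.07163 × 15.7080 ≈ 1.125 mrad.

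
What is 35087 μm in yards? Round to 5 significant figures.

1 μm = 1.093613e-6 yards.
35087 × 1.093613e-6 ≈ 0.038372 yd.

0.038372 yd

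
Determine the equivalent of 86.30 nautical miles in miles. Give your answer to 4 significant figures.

1 nmi = 1.15078 mi.
So 86.30 × 1.15078 ≈ 99.31 mi.

99.31 mi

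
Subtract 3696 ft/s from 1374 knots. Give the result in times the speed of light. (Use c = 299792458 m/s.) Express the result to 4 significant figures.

-1.400 × 10^-6 times the speed of light

1374 kn = 2.35779 × 10^-6 c and 3696 ft/s = 3.75774 × 10^-6 c.
2.35779 × 10^-6 − 3.75774 × 10^-6 ≈ -1.400 × 10^-6 c.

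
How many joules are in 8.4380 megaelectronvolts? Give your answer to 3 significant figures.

1.35 × 10^-12 joules

1 megaelectronvolt = 1.60218 × 10^-13 joules.
8.4380 × 1.60218 × 10^-13 ≈ 1.35 × 10^-12 J.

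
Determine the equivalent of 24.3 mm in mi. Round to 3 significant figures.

1.51e-5 mi

1 millimeter = 6.21371e-7 mi.
24.3 × 6.21371e-7 ≈ 1.51e-5 mi.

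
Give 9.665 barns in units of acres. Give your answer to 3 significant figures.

2.39 × 10^-31 acre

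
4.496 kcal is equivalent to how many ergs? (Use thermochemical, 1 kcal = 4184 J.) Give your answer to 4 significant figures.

1.881e+11 erg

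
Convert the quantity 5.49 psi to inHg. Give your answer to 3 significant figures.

1 pound per square inch = 2.03602 inHg.
Thus 5.49 × 2.03602 ≈ 11.2 inHg.

11.2 inHg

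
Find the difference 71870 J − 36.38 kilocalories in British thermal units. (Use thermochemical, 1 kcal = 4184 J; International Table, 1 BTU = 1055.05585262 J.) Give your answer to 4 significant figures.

-76.15 British thermal units

71870 J = 68.1196 BTU and 36.38 kcal = 144.271 BTU.
68.1196 − 144.271 ≈ -76.15 BTU.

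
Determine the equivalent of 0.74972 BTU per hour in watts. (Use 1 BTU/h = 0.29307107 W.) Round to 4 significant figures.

0.2197 watts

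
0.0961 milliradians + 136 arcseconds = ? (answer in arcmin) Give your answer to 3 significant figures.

2.60 arcmin

0.0961 mrad = 0.330367 arcmin and 136 arcsec = 2.26667 arcmin.
0.330367 + 2.26667 ≈ 2.60 arcmin.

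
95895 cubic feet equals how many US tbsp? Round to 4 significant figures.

1 cubic foot = 1915.01 US tablespoons.
95895 × 1915.01 ≈ 1.836e+8 US tbsp.

1.836e+8 US tbsp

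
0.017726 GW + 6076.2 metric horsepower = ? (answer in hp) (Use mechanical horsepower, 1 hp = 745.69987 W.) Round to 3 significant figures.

0.017726 GW = 23771.0 hp and 6076.2 PS = 5993.08 hp.
23771.0 + 5993.08 ≈ 29800 hp.

29800 horsepower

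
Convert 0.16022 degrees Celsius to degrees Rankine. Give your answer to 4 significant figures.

°R = (°C + 273.15) × 9/5.
Applying the formula gives 492.0 °R.

492.0 degrees Rankine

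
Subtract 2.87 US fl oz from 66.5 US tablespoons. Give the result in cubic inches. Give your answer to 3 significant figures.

54.8 in³

66.5 US tbsp = 60.0059 in³ and 2.87 US fl oz = 5.17945 in³.
60.0059 − 5.17945 ≈ 54.8 in³.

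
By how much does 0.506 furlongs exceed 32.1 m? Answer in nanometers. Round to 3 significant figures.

6.97 × 10^10 nm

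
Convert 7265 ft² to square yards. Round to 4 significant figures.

1 square foot = 0.111111 square yards.
So 7265 × 0.111111 ≈ 807.2 yd².

807.2 square yards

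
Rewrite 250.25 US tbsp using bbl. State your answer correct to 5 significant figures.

1 US tablespoon = 9.30060e-5 bbl.
Then 250.25 × 9.30060e-5 ≈ 0.023275 bbl.

0.023275 bbl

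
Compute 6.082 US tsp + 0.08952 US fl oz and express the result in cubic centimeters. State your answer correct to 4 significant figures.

6.082 US tsp = 29.9777 cm³ and 0.08952 US fl oz = 2.64742 cm³.
29.9777 + 2.64742 ≈ 32.63 cm³.

32.63 cm³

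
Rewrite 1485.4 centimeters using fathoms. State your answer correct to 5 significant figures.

8.1223 fathoms

1 cm = 0.00546807 fathom.
So 1485.4 × 0.00546807 ≈ 8.1223 fathom.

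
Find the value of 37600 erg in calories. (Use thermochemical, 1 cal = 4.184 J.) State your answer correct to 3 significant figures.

0.000899 calories

1 erg = 2.39006e-8 cal.
Then 37600 × 2.39006e-8 ≈ 0.000899 cal.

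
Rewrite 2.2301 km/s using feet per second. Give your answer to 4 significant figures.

1 km/s = 3280.84 ft/s.
2.2301 × 3280.84 ≈ 7317 ft/s.

7317 feet per second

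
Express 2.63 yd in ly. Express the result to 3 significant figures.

2.54e-16 ly

1 yd = 9.66522e-17 light-years.
Thus 2.63 × 9.66522e-17 ≈ 2.54e-16 ly.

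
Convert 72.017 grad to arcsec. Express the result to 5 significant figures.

1 grad = 3240.00 arcsec.
Thus 72.017 × 3240.00 ≈ 233340 arcsec.

233340 arcseconds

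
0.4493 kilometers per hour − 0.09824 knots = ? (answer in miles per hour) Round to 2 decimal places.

0.17 mph

0.4493 km/h = 0.279182 mph and 0.09824 kn = 0.113053 mph.
0.279182 − 0.113053 ≈ 0.17 mph.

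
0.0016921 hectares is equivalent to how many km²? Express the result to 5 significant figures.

1 hectare = 0.0100000 km².
Thus 0.0016921 × 0.0100000 ≈ 1.6921 × 10^-5 km².

1.6921 × 10^-5 square kilometers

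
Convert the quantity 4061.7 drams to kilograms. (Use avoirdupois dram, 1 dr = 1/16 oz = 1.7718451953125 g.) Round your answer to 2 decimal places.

7.20 kg

1 dr = 0.00177185 kg.
So 4061.7 × 0.00177185 ≈ 7.20 kg.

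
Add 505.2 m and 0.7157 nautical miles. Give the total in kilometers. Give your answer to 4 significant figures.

505.2 m = 0.505200 km and 0.7157 nmi = 1.32548 km.
0.505200 + 1.32548 ≈ 1.831 km.

1.831 kilometers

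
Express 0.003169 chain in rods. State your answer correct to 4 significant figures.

0.01268 rods

1 chain = 4.00000 rod.
Thus 0.003169 × 4.00000 ≈ 0.01268 rod.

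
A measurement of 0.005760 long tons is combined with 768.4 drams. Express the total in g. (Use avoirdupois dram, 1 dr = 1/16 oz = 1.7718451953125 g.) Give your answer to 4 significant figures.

7214 g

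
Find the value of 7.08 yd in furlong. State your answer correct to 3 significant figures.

0.0322 furlong

1 yard = 0.00454545 furlong.
Then 7.08 × 0.00454545 ≈ 0.0322 furlong.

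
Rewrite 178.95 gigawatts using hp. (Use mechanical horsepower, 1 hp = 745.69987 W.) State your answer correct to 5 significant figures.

2.3998 × 10^8 hp

1 gigawatt = 1.34102 × 10^6 hp.
Thus 178.95 × 1.34102 × 10^6 ≈ 2.3998 × 10^8 hp.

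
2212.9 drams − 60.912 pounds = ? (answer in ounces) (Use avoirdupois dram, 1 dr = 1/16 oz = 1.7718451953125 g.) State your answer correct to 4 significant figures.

-836.3 oz

2212.9 dr = 138.306 oz and 60.912 lb = 974.592 oz.
138.306 − 974.592 ≈ -836.3 oz.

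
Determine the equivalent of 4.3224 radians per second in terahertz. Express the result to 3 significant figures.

6.88 × 10^-13 THz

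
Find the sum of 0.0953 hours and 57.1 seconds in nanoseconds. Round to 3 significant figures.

4.00e+11 ns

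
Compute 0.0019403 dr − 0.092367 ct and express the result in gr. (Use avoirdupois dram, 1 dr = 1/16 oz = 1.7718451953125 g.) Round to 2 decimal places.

-0.23 grains

0.0019403 dr = 0.0530551 gr and 0.092367 ct = 0.285088 gr.
0.0530551 − 0.285088 ≈ -0.23 gr.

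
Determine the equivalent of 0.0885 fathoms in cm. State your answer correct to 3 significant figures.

1 fathom = 182.880 centimeters.
Then 0.0885 × 182.880 ≈ 16.2 cm.

16.2 cm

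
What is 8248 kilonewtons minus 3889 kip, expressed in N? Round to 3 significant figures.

-9.05 × 10^6 N

8248 kN = 8.24800 × 10^6 N and 3889 kip = 1.72991 × 10^7 N.
8.24800 × 10^6 − 1.72991 × 10^7 ≈ -9.05 × 10^6 N.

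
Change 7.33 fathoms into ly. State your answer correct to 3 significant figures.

1 fathom = 1.93304 × 10^-16 ly.
Thus 7.33 × 1.93304 × 10^-16 ≈ 1.42 × 10^-15 ly.

1.42 × 10^-15 ly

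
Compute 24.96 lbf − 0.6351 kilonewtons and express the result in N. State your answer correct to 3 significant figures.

24.96 lbf = 111.028 N and 0.6351 kN = 635.100 N.
111.028 − 635.100 ≈ -524 N.

-524 newtons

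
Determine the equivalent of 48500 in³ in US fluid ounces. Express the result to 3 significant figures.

1 cubic inch = 0.554113 US fl oz.
So 48500 × 0.554113 ≈ 26900 US fl oz.

26900 US fluid ounces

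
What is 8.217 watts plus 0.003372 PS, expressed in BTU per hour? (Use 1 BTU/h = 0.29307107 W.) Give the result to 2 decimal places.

36.50 BTU/h

8.217 W = 28.0376 BTU/h and 0.003372 PS = 8.46246 BTU/h.
28.0376 + 8.46246 ≈ 36.50 BTU/h.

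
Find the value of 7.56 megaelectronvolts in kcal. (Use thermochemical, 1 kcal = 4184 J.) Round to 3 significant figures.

2.89 × 10^-16 kcal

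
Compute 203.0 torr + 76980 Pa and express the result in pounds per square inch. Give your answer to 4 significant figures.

15.09 pounds per square inch

203.0 torr = 3.92537 psi and 76980 Pa = 11.1650 psi.
3.92537 + 11.1650 ≈ 15.09 psi.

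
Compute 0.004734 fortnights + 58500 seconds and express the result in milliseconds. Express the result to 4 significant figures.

0.004734 fortnight = 5.72625e+6 ms and 58500 s = 5.85000e+7 ms.
5.72625e+6 + 5.85000e+7 ≈ 6.423e+7 ms.

6.423e+7 milliseconds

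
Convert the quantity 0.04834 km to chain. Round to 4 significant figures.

2.403 chain

1 kilometer = 49.7097 chain.
Then 0.04834 × 49.7097 ≈ 2.403 chain.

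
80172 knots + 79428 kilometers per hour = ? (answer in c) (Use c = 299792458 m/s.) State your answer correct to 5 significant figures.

80172 kn = 0.000137575 c and 79428 km/h = 7.35954e-5 c.
0.000137575 + 7.35954e-5 ≈ 0.00021117 c.

0.00021117 c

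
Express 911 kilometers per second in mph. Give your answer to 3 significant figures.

2.04 × 10^6 miles per hour

1 km/s = 2236.94 mph.
Thus 911 × 2236.94 ≈ 2.04 × 10^6 mph.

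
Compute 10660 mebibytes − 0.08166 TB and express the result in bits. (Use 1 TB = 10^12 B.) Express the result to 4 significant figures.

-5.639 × 10^11 bit

10660 MiB = 8.94226 × 10^10 bit and 0.08166 TB = 6.53280 × 10^11 bit.
8.94226 × 10^10 − 6.53280 × 10^11 ≈ -5.639 × 10^11 bit.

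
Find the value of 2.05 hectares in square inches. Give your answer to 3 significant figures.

1 ha = 1.55000e+7 square inches.
2.05 × 1.55000e+7 ≈ 3.18e+7 in².

3.18e+7 in²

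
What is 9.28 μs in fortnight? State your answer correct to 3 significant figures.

7.67e-12 fortnights

1 μs = 8.26720e-13 fortnight.
So 9.28 × 8.26720e-13 ≈ 7.67e-12 fortnight.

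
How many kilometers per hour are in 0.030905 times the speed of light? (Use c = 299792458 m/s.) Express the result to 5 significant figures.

1 speed of light = 1.07925 × 10^9 kilometers per hour.
So 0.030905 × 1.07925 × 10^9 ≈ 3.3354 × 10^7 km/h.

3.3354 × 10^7 km/h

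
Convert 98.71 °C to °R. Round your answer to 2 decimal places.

°R = (°C + 273.15) × 9/5.
Applying the formula gives 669.35 °R.

669.35 degrees Rankine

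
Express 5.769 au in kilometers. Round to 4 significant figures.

1 astronomical unit = 1.49598e+8 kilometers.
Then 5.769 × 1.49598e+8 ≈ 8.630e+8 km.

8.630e+8 km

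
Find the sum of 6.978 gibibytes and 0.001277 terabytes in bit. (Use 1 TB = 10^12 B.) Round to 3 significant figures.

7.02e+10 bit

6.978 GiB = 5.99406e+10 bit and 0.001277 TB = 1.02160e+10 bit.
5.99406e+10 + 1.02160e+10 ≈ 7.02e+10 bit.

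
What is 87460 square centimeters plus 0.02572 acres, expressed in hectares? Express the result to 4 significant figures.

0.01128 ha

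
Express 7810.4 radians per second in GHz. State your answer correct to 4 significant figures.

1 radian per second = 1.59155e-10 GHz.
Thus 7810.4 × 1.59155e-10 ≈ 1.243e-6 GHz.

1.243e-6 GHz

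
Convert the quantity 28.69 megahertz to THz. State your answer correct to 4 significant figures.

1 MHz = 1.00000 × 10^-6 THz.
28.69 × 1.00000 × 10^-6 ≈ 2.869 × 10^-5 THz.

2.869 × 10^-5 terahertz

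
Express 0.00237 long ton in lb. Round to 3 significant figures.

1 long ton = 2240.00 lb.
0.00237 × 2240.00 ≈ 5.31 lb.

5.31 lb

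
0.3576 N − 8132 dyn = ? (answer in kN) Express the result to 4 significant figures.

0.0002763 kilonewtons

0.3576 N = 0.000357600 kN and 8132 dyn = 8.13200 × 10^-5 kN.
0.000357600 − 8.13200 × 10^-5 ≈ 0.0002763 kN.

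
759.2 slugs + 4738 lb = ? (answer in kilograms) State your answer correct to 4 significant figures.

759.2 slug = 11079.7 kg and 4738 lb = 2149.12 kg.
11079.7 + 2149.12 ≈ 13230 kg.

13230 kg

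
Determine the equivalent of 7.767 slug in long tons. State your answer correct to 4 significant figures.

0.1116 long tons

1 slug = 0.0143634 long tons.
Then 7.767 × 0.0143634 ≈ 0.1116 long ton.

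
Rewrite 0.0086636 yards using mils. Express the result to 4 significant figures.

311.9 mil

1 yard = 36000.0 mil.
Then 0.0086636 × 36000.0 ≈ 311.9 mil.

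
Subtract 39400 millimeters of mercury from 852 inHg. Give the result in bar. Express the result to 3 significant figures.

852 inHg = 28.8520 bar and 39400 mmHg = 52.5290 bar.
28.8520 − 52.5290 ≈ -23.7 bar.

-23.7 bar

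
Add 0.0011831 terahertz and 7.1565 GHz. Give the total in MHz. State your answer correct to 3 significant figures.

8340 MHz

0.0011831 THz = 1183.10 MHz and 7.1565 GHz = 7156.50 MHz.
1183.10 + 7156.50 ≈ 8340 MHz.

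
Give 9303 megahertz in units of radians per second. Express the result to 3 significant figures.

5.85 × 10^10 radians per second

1 MHz = 6.28319 × 10^6 rad/s.
Thus 9303 × 6.28319 × 10^6 ≈ 5.85 × 10^10 rad/s.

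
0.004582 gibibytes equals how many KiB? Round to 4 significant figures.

1 gibibyte = 1.04858e+6 KiB.
So 0.004582 × 1.04858e+6 ≈ 4805 KiB.

4805 KiB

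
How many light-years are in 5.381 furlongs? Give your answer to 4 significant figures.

1 furlong = 2.12635 × 10^-14 ly.
Thus 5.381 × 2.12635 × 10^-14 ≈ 1.144 × 10^-13 ly.

1.144 × 10^-13 light-years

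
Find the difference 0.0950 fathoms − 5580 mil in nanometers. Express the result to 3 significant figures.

3.20 × 10^7 nm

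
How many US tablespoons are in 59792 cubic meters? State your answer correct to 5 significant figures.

4.0436 × 10^9 US tbsp

1 cubic meter = 67628.0 US tbsp.
So 59792 × 67628.0 ≈ 4.0436 × 10^9 US tbsp.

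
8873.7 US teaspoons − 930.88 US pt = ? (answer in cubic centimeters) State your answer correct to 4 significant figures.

8873.7 US tsp = 43737.8 cm³ and 930.88 US pt = 440471 cm³.
43737.8 − 440471 ≈ -396700 cm³.

-396700 cm³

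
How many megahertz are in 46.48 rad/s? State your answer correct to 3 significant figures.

1 rad/s = 1.59155 × 10^-7 megahertz.
46.48 × 1.59155 × 10^-7 ≈ 7.40 × 10^-6 MHz.

7.40 × 10^-6 megahertz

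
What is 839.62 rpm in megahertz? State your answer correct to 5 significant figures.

1.3994 × 10^-5 megahertz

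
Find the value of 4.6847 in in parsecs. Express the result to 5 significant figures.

1 inch = 8.23158e-19 pc.
4.6847 × 8.23158e-19 ≈ 3.8562e-18 pc.

3.8562e-18 parsecs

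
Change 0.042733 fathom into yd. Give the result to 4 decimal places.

0.0855 yards

1 fathom = 2.00000 yd.
Thus 0.042733 × 2.00000 ≈ 0.0855 yd.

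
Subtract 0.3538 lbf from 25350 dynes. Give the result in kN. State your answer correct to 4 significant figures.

25350 dyn = 0.000253500 kN and 0.3538 lbf = 0.00157378 kN.
0.000253500 − 0.00157378 ≈ -0.001320 kN.

-0.001320 kilonewtons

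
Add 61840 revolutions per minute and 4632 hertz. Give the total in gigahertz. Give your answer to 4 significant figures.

5.663 × 10^-6 GHz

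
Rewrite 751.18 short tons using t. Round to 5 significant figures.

1 short ton = 0.907185 metric tons.
So 751.18 × 0.907185 ≈ 681.46 t.

681.46 metric tons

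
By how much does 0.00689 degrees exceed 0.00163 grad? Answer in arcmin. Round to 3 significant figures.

0.00689 ° = 0.413400 arcmin and 0.00163 grad = 0.0880200 arcmin.
0.413400 − 0.0880200 ≈ 0.325 arcmin.

0.325 arcmin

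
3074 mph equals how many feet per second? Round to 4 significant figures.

4509 feet per second

1 mile per hour = 1.46667 ft/s.
Thus 3074 × 1.46667 ≈ 4509 ft/s.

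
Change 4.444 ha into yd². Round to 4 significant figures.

53150 yd²

1 ha = 11959.9 square yards.
So 4.444 × 11959.9 ≈ 53150 yd².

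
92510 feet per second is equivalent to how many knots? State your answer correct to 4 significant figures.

54810 knots

1 ft/s = 0.592484 knots.
Thus 92510 × 0.592484 ≈ 54810 kn.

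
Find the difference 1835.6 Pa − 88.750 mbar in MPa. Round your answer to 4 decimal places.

1835.6 Pa = 0.00183560 MPa and 88.750 mbar = 0.00887500 MPa.
0.00183560 − 0.00887500 ≈ -0.0070 MPa.

-0.0070 megapascals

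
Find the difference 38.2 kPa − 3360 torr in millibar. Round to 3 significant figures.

-4100 mbar

38.2 kPa = 382.000 mbar and 3360 torr = 4479.63 mbar.
382.000 − 4479.63 ≈ -4100 mbar.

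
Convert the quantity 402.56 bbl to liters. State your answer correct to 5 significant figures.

1 bbl = 158.987 L.
So 402.56 × 158.987 ≈ 64002 L.

64002 liters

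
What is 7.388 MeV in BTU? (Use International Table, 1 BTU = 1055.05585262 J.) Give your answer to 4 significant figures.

1.122 × 10^-15 BTU

1 megaelectronvolt = 1.51857 × 10^-16 BTU.
7.388 × 1.51857 × 10^-16 ≈ 1.122 × 10^-15 BTU.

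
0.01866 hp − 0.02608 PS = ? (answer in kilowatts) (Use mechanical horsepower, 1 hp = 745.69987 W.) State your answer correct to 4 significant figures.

-0.005267 kilowatts

0.01866 hp = 0.0139148 kW and 0.02608 PS = 0.0191818 kW.
0.0139148 − 0.0191818 ≈ -0.005267 kW.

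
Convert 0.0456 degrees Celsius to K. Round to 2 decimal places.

K = °C + 273.15.
Applying the formula gives 273.20 K.

273.20 kelvins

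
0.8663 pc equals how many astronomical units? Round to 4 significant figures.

1 pc = 206265 astronomical units.
So 0.8663 × 206265 ≈ 178700 au.

178700 astronomical units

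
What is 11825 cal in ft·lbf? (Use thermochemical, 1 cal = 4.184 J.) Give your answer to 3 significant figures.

36500 ft·lbf

1 cal = 3.08596 ft·lbf.
Thus 11825 × 3.08596 ≈ 36500 ft·lbf.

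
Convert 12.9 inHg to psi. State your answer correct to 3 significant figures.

6.34 psi

1 inch of mercury = 0.491154 pounds per square inch.
Thus 12.9 × 0.491154 ≈ 6.34 psi.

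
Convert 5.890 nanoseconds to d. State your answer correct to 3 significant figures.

1 nanosecond = 1.15741e-14 days.
So 5.890 × 1.15741e-14 ≈ 6.82e-14 d.

6.82e-14 d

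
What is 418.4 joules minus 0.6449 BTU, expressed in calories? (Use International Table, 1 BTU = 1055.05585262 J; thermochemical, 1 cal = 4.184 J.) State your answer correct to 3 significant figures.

418.4 J = 100.000 cal and 0.6449 BTU = 162.621 cal.
100.000 − 162.621 ≈ -62.6 cal.

-62.6 cal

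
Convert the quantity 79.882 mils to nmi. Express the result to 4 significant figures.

1.096e-6 nmi

1 mil = 1.37149e-8 nautical miles.
79.882 × 1.37149e-8 ≈ 1.096e-6 nmi.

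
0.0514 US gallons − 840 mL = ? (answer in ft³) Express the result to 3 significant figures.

-0.0228 cubic feet

0.0514 US gal = 0.00687118 ft³ and 840 mL = 0.0296643 ft³.
0.00687118 − 0.0296643 ≈ -0.0228 ft³.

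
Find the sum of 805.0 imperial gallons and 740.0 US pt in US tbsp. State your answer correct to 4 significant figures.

271200 US tablespoons

805.0 imp gal = 247492 US tbsp and 740.0 US pt = 23680.0 US tbsp.
247492 + 23680.0 ≈ 271200 US tbsp.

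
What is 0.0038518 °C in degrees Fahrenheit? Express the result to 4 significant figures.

32.01 °F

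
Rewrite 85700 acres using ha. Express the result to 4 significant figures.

34680 ha

1 acre = 0.404686 hectares.
85700 × 0.404686 ≈ 34680 ha.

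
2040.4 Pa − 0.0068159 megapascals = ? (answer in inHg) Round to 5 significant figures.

-1.4102 inches of mercury

2040.4 Pa = 0.602530 inHg and 0.0068159 MPa = 2.01273 inHg.
0.602530 − 2.01273 ≈ -1.4102 inHg.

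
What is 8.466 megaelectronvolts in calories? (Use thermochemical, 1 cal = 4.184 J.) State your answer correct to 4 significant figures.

3.242e-13 cal

1 MeV = 3.82929e-14 cal.
So 8.466 × 3.82929e-14 ≈ 3.242e-13 cal.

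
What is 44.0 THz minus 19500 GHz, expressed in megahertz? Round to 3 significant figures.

44.0 THz = 4.40000 × 10^7 MHz and 19500 GHz = 1.95000 × 10^7 MHz.
4.40000 × 10^7 − 1.95000 × 10^7 ≈ 2.45 × 10^7 MHz.

2.45 × 10^7 MHz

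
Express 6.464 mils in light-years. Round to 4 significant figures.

1.735e-20 light-years

1 mil = 2.68478e-21 ly.
So 6.464 × 2.68478e-21 ≈ 1.735e-20 ly.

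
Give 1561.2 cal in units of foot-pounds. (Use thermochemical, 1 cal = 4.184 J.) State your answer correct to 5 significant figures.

1 calorie = 3.08596 foot-pounds.
Then 1561.2 × 3.08596 ≈ 4817.8 ft·lbf.

4817.8 foot-pounds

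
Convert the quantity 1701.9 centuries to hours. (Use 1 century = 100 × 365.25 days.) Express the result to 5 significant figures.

1 century = 876600 h.
Then 1701.9 × 876600 ≈ 1.4919e+9 h.

1.4919e+9 h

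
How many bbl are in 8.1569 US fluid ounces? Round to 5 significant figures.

0.0015173 bbl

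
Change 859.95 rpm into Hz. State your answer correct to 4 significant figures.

14.33 Hz

1 revolution per minute = 0.0166667 hertz.
So 859.95 × 0.0166667 ≈ 14.33 Hz.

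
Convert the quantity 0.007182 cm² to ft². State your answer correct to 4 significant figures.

1 cm² = 0.00107639 ft².
Then 0.007182 × 0.00107639 ≈ 7.731 × 10^-6 ft².

7.731 × 10^-6 square feet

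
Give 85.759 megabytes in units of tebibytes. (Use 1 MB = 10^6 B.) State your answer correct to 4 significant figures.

7.800 × 10^-5 TiB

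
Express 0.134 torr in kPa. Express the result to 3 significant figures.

0.0179 kPa

1 torr = 0.133322 kilopascals.
So 0.134 × 0.133322 ≈ 0.0179 kPa.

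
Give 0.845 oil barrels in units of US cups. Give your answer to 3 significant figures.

1 bbl = 672.000 US cup.
So 0.845 × 672.000 ≈ 568 US cup.

568 US cups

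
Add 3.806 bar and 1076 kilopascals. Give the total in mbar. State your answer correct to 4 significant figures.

14570 mbar

3.806 bar = 3806.00 mbar and 1076 kPa = 10760.0 mbar.
3806.00 + 10760.0 ≈ 14570 mbar.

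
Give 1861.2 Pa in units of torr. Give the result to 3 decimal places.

1 Pa = 0.00750062 torr.
Then 1861.2 × 0.00750062 ≈ 13.960 torr.

13.960 torr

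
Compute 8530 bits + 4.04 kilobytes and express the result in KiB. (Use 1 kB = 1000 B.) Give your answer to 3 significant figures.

4.99 KiB

8530 bit = 1.04126 KiB and 4.04 kB = 3.94531 KiB.
1.04126 + 3.94531 ≈ 4.99 KiB.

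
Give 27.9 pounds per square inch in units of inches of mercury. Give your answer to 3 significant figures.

1 psi = 2.03602 inches of mercury.
27.9 × 2.03602 ≈ 56.8 inHg.

56.8 inHg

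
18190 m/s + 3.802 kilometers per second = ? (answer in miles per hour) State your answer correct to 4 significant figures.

18190 m/s = 40689.9 mph and 3.802 km/s = 8504.83 mph.
40689.9 + 8504.83 ≈ 49190 mph.

49190 miles per hour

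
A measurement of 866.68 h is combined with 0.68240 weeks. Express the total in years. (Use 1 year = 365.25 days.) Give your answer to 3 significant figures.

0.112 yr

866.68 h = 0.0988684 yr and 0.68240 wk = 0.0130782 yr.
0.0988684 + 0.0130782 ≈ 0.112 yr.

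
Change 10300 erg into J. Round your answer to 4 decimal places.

0.0010 J

1 erg = 1.00000 × 10^-7 joules.
Then 10300 × 1.00000 × 10^-7 ≈ 0.0010 J.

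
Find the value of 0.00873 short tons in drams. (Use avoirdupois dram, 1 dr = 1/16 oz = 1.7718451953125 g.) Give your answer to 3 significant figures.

1 short ton = 512000 dr.
So 0.00873 × 512000 ≈ 4470 dr.

4470 drams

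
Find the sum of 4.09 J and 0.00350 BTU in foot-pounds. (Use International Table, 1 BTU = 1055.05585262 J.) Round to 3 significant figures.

4.09 J = 3.01663 ft·lbf and 0.00350 BTU = 2.72359 ft·lbf.
3.01663 + 2.72359 ≈ 5.74 ft·lbf.

5.74 ft·lbf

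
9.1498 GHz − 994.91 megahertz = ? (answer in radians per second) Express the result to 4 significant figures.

5.124e+10 rad/s

9.1498 GHz = 5.74899e+10 rad/s and 994.91 MHz = 6.25120e+9 rad/s.
5.74899e+10 − 6.25120e+9 ≈ 5.124e+10 rad/s.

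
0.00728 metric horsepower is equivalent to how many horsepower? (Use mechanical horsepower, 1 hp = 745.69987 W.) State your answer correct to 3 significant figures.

1 PS = 0.986320 horsepower.
Then 0.00728 × 0.986320 ≈ 0.00718 hp.

0.00718 hp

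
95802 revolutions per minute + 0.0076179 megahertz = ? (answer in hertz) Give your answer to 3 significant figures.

95802 rpm = 1596.70 Hz and 0.0076179 MHz = 7617.90 Hz.
1596.70 + 7617.90 ≈ 9210 Hz.

9210 Hz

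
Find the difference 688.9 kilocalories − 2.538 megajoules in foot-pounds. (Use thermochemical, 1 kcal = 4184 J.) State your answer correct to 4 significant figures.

254000 ft·lbf

688.9 kcal = 2.12592 × 10^6 ft·lbf and 2.538 MJ = 1.87193 × 10^6 ft·lbf.
2.12592 × 10^6 − 1.87193 × 10^6 ≈ 254000 ft·lbf.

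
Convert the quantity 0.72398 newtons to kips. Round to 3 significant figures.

1 N = 0.000224809 kips.
Thus 0.72398 × 0.000224809 ≈ 0.000163 kip.

0.000163 kip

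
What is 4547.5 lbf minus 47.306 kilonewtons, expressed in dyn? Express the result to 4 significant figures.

4547.5 lbf = 2.02283e+9 dyn and 47.306 kN = 4.73060e+9 dyn.
2.02283e+9 − 4.73060e+9 ≈ -2.708e+9 dyn.

-2.708e+9 dynes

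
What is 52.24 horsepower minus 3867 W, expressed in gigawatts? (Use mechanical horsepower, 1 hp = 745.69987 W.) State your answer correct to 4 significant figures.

3.509e-5 GW

52.24 hp = 3.89554e-5 GW and 3867 W = 3.86700e-6 GW.
3.89554e-5 − 3.86700e-6 ≈ 3.509e-5 GW.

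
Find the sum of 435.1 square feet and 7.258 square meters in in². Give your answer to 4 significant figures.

73900 square inches

435.1 ft² = 62654.4 in² and 7.258 m² = 11249.9 in².
62654.4 + 11249.9 ≈ 73900 in².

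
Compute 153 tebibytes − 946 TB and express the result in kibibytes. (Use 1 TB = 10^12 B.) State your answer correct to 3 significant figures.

-7.60e+11 KiB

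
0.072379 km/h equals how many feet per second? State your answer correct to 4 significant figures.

0.06596 feet per second

1 kilometer per hour = 0.911344 feet per second.
So 0.072379 × 0.911344 ≈ 0.06596 ft/s.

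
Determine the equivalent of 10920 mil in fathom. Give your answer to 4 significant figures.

0.1517 fathom

1 mil = 1.38889 × 10^-5 fathom.
Thus 10920 × 1.38889 × 10^-5 ≈ 0.1517 fathom.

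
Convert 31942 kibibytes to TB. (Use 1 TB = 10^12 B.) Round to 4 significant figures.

1 kibibyte = 1.02400e-9 terabytes.
31942 × 1.02400e-9 ≈ 3.271e-5 TB.

3.271e-5 TB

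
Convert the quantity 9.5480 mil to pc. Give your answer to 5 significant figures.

1 mil = 8.23158e-22 pc.
Then 9.5480 × 8.23158e-22 ≈ 7.8595e-21 pc.

7.8595e-21 parsecs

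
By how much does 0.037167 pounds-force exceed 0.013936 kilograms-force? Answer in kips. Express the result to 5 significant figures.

0.037167 lbf = 3.71670 × 10^-5 kip and 0.013936 kgf = 3.07236 × 10^-5 kip.
3.71670 × 10^-5 − 3.07236 × 10^-5 ≈ 6.4434 × 10^-6 kip.

6.4434 × 10^-6 kip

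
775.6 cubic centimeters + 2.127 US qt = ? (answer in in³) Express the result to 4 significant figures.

170.2 in³

775.6 cm³ = 47.3300 in³ and 2.127 US qt = 122.834 in³.
47.3300 + 122.834 ≈ 170.2 in³.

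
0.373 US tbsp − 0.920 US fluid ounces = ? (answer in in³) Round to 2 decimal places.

0.373 US tbsp = 0.336574 in³ and 0.920 US fl oz = 1.66031 in³.
0.336574 − 1.66031 ≈ -1.32 in³.

-1.32 in³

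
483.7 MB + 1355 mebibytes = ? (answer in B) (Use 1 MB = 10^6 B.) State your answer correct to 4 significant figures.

483.7 MB = 4.83700e+8 B and 1355 MiB = 1.42082e+9 B.
4.83700e+8 + 1.42082e+9 ≈ 1.905e+9 B.

1.905e+9 B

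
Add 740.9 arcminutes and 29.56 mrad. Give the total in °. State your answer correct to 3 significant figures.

14.0 degrees

740.9 arcmin = 12.3483 ° and 29.56 mrad = 1.69366 °.
12.3483 + 1.69366 ≈ 14.0 °.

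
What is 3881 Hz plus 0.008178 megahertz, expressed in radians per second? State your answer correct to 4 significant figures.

75770 radians per second

3881 Hz = 24385.0 rad/s and 0.008178 MHz = 51383.9 rad/s.
24385.0 + 51383.9 ≈ 75770 rad/s.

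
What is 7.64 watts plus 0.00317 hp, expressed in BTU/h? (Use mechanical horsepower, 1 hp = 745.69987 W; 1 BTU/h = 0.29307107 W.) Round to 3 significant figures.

34.1 BTU/h

7.64 W = 26.0688 BTU/h and 0.00317 hp = 8.06585 BTU/h.
26.0688 + 8.06585 ≈ 34.1 BTU/h.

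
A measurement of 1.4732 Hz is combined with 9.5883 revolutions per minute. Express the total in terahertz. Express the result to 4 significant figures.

1.633e-12 THz

1.4732 Hz = 1.47320e-12 THz and 9.5883 rpm = 1.59805e-13 THz.
1.47320e-12 + 1.59805e-13 ≈ 1.633e-12 THz.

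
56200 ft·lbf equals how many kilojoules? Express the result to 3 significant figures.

1 ft·lbf = 0.00135582 kJ.
Thus 56200 × 0.00135582 ≈ 76.2 kJ.

76.2 kilojoules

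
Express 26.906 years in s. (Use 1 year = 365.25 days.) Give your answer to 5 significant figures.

8.4909e+8 s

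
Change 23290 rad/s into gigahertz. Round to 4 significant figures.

1 radian per second = 1.59155e-10 GHz.
23290 × 1.59155e-10 ≈ 3.707e-6 GHz.

3.707e-6 GHz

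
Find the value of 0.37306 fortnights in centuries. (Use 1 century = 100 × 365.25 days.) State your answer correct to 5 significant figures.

1 fortnight = 0.000383299 centuries.
Thus 0.37306 × 0.000383299 ≈ 0.00014299 century.

0.00014299 century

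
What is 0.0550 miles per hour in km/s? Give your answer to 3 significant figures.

2.46e-5 kilometers per second

1 mph = 0.000447040 km/s.
So 0.0550 × 0.000447040 ≈ 2.46e-5 km/s.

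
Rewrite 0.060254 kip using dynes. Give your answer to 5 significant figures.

2.6802 × 10^7 dynes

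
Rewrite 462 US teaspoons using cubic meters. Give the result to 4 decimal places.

1 US teaspoon = 4.92892e-6 cubic meters.
462 × 4.92892e-6 ≈ 0.0023 m³.

0.0023 m³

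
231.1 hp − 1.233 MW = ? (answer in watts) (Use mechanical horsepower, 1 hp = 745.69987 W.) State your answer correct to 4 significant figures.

-1.061 × 10^6 W

231.1 hp = 172331 W and 1.233 MW = 1.23300 × 10^6 W.
172331 − 1.23300 × 10^6 ≈ -1.061 × 10^6 W.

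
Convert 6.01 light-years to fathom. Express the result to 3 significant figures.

3.11e+16 fathom

1 ly = 5.17319e+15 fathom.
Thus 6.01 × 5.17319e+15 ≈ 3.11e+16 fathom.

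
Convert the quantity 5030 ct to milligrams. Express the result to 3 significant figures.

1.01 × 10^6 milligrams

1 carat = 200.000 mg.
Thus 5030 × 200.000 ≈ 1.01 × 10^6 mg.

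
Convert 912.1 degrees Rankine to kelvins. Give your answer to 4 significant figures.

506.7 K

°R = K × 9/5.
Applying the formula gives 506.7 K.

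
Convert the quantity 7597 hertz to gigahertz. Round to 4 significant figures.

1 Hz = 1.00000e-9 GHz.
Thus 7597 × 1.00000e-9 ≈ 7.597e-6 GHz.

7.597e-6 GHz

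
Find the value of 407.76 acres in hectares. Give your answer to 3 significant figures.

1 acre = 0.404686 hectares.
407.76 × 0.404686 ≈ 165 ha.

165 hectares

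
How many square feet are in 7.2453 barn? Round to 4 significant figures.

1 barn = 1.07639 × 10^-27 ft².
Then 7.2453 × 1.07639 × 10^-27 ≈ 7.799 × 10^-27 ft².

7.799 × 10^-27 ft²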